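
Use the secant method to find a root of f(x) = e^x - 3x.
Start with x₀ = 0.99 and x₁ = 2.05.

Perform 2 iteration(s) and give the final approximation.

f(x) = e^x - 3x
x₀ = 0.99, x₁ = 2.05

Secant formula: x_{n+1} = x_n - f(x_n)(x_n - x_{n-1})/(f(x_n) - f(x_{n-1}))

Iteration 1:
  f(0.990000) = -0.278766
  f(2.050000) = 1.617901
  x_2 = 2.050000 - 1.617901×(2.050000 - 0.990000)/(1.617901 - (-0.278766))
       = 1.145795
Iteration 2:
  f(2.050000) = 1.617901
  f(1.145795) = -0.292444
  x_3 = 1.145795 - (-0.292444)×(1.145795 - 2.050000)/(-0.292444 - 1.617901)
       = 1.284215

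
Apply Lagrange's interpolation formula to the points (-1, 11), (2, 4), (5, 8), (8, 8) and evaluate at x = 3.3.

Lagrange interpolation formula:
P(x) = Σ yᵢ × Lᵢ(x)
where Lᵢ(x) = Π_{j≠i} (x - xⱼ)/(xᵢ - xⱼ)

L_0(3.3) = (3.3 - 2)/(-1 - 2) × (3.3 - 5)/(-1 - 5) × (3.3 - 8)/(-1 - 8) = -0.064117
L_1(3.3) = (3.3 - (-1))/(2 - (-1)) × (3.3 - 5)/(2 - 5) × (3.3 - 8)/(2 - 8) = 0.636241
L_2(3.3) = (3.3 - (-1))/(5 - (-1)) × (3.3 - 2)/(5 - 2) × (3.3 - 8)/(5 - 8) = 0.486537
L_3(3.3) = (3.3 - (-1))/(8 - (-1)) × (3.3 - 2)/(8 - 2) × (3.3 - 5)/(8 - 5) = -0.058660

P(3.3) = 11×L_0(3.3) + 4×L_1(3.3) + 8×L_2(3.3) + 8×L_3(3.3)
P(3.3) = 5.262685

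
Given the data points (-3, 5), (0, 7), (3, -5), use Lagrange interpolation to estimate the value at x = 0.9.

Lagrange interpolation formula:
P(x) = Σ yᵢ × Lᵢ(x)
where Lᵢ(x) = Π_{j≠i} (x - xⱼ)/(xᵢ - xⱼ)

L_0(0.9) = (0.9 - 0)/(-3 - 0) × (0.9 - 3)/(-3 - 3) = -0.105000
L_1(0.9) = (0.9 - (-3))/(0 - (-3)) × (0.9 - 3)/(0 - 3) = 0.910000
L_2(0.9) = (0.9 - (-3))/(3 - (-3)) × (0.9 - 0)/(3 - 0) = 0.195000

P(0.9) = 5×L_0(0.9) + 7×L_1(0.9) + (-5)×L_2(0.9)
P(0.9) = 4.870000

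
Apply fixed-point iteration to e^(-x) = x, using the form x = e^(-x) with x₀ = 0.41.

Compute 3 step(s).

Equation: e^(-x) = x
Fixed-point form: x = e^(-x)
x₀ = 0.41

x_1 = g(0.410000) = 0.663650
x_2 = g(0.663650) = 0.514968
x_3 = g(0.514968) = 0.597520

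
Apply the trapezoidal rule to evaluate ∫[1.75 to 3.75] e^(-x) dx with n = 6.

f(x) = e^(-x)
a = 1.75, b = 3.75, n = 6
h = (b - a)/n = 0.333333

Trapezoidal rule: (h/2)[f(x₀) + 2f(x₁) + 2f(x₂) + ... + f(xₙ)]

x_0 = 1.7500, f(x_0) = 0.173774, coefficient = 1
x_1 = 2.0833, f(x_1) = 0.124514, coefficient = 2
x_2 = 2.4167, f(x_2) = 0.089219, coefficient = 2
x_3 = 2.7500, f(x_3) = 0.063928, coefficient = 2
x_4 = 3.0833, f(x_4) = 0.045806, coefficient = 2
x_5 = 3.4167, f(x_5) = 0.032822, coefficient = 2
x_6 = 3.7500, f(x_6) = 0.023518, coefficient = 1

I ≈ (0.333333/2) × 0.909869 = 0.151645
Exact value: 0.150256
Error: 0.001389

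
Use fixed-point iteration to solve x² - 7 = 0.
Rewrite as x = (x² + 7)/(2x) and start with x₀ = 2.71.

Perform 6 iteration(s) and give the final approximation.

Equation: x² - 7 = 0
Fixed-point form: x = (x² + 7)/(2x)
x₀ = 2.71

x_1 = g(2.710000) = 2.646513
x_2 = g(2.646513) = 2.645751
x_3 = g(2.645751) = 2.645751
x_4 = g(2.645751) = 2.645751
x_5 = g(2.645751) = 2.645751
x_6 = g(2.645751) = 2.645751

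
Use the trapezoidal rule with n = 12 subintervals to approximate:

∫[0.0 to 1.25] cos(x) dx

f(x) = cos(x)
a = 0.0, b = 1.25, n = 12
h = (b - a)/n = 0.104167

Trapezoidal rule: (h/2)[f(x₀) + 2f(x₁) + 2f(x₂) + ... + f(xₙ)]

x_0 = 0.0000, f(x_0) = 1.000000, coefficient = 1
x_1 = 0.1042, f(x_1) = 0.994580, coefficient = 2
x_2 = 0.2083, f(x_2) = 0.978377, coefficient = 2
x_3 = 0.3125, f(x_3) = 0.951568, coefficient = 2
x_4 = 0.4167, f(x_4) = 0.914443, coefficient = 2
x_5 = 0.5208, f(x_5) = 0.867405, coefficient = 2
x_6 = 0.6250, f(x_6) = 0.810963, coefficient = 2
x_7 = 0.7292, f(x_7) = 0.745730, coefficient = 2
x_8 = 0.8333, f(x_8) = 0.672412, coefficient = 2
x_9 = 0.9375, f(x_9) = 0.591805, coefficient = 2
x_10 = 1.0417, f(x_10) = 0.504782, coefficient = 2
x_11 = 1.1458, f(x_11) = 0.412287, coefficient = 2
x_12 = 1.2500, f(x_12) = 0.315322, coefficient = 1

I ≈ (0.104167/2) × 18.204026 = 0.948126
Exact value: 0.948985
Error: 0.000858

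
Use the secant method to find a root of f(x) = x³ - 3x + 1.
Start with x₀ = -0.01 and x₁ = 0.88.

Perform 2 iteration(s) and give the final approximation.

f(x) = x³ - 3x + 1
x₀ = -0.01, x₁ = 0.88

Secant formula: x_{n+1} = x_n - f(x_n)(x_n - x_{n-1})/(f(x_n) - f(x_{n-1}))

Iteration 1:
  f(-0.010000) = 1.029999
  f(0.880000) = -0.958528
  x_2 = 0.880000 - (-0.958528)×(0.880000 - (-0.010000))/(-0.958528 - 1.029999)
       = 0.450994
Iteration 2:
  f(0.880000) = -0.958528
  f(0.450994) = -0.261252
  x_3 = 0.450994 - (-0.261252)×(0.450994 - 0.880000)/(-0.261252 - (-0.958528))
       = 0.290256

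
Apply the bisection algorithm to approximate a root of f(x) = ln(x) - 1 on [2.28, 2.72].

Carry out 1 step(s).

f(x) = ln(x) - 1
Initial interval: [2.28, 2.72]

Iteration 1:
  c_1 = (2.280000 + 2.720000)/2 = 2.500000
  f(c_1) = f(2.500000) = -0.083709
  f(a) × f(c) ≥ 0, new interval: [2.500000, 2.720000]

After 1 iteration(s), the approximation is c_1 = 2.500000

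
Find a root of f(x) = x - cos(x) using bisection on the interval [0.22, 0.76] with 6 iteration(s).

f(x) = x - cos(x)
Initial interval: [0.22, 0.76]

Iteration 1:
  c_1 = (0.220000 + 0.760000)/2 = 0.490000
  f(c_1) = f(0.490000) = -0.392333
  f(a) × f(c) ≥ 0, new interval: [0.490000, 0.760000]
Iteration 2:
  c_2 = (0.490000 + 0.760000)/2 = 0.625000
  f(c_2) = f(0.625000) = -0.185963
  f(a) × f(c) ≥ 0, new interval: [0.625000, 0.760000]
Iteration 3:
  c_3 = (0.625000 + 0.760000)/2 = 0.692500
  f(c_3) = f(0.692500) = -0.077152
  f(a) × f(c) ≥ 0, new interval: [0.692500, 0.760000]
Iteration 4:
  c_4 = (0.692500 + 0.760000)/2 = 0.726250
  f(c_4) = f(0.726250) = -0.021420
  f(a) × f(c) ≥ 0, new interval: [0.726250, 0.760000]
Iteration 5:
  c_5 = (0.726250 + 0.760000)/2 = 0.743125
  f(c_5) = f(0.743125) = 0.006767
  f(a) × f(c) < 0, new interval: [0.726250, 0.743125]
Iteration 6:
  c_6 = (0.726250 + 0.743125)/2 = 0.734688
  f(c_6) = f(0.734688) = -0.007353
  f(a) × f(c) ≥ 0, new interval: [0.734688, 0.743125]

After 6 iteration(s), the approximation is c_6 = 0.734688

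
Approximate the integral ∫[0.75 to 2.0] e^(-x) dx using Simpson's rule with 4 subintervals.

f(x) = e^(-x)
a = 0.75, b = 2.0, n = 4
h = (b - a)/n = 0.312500

Simpson's rule: (h/3)[f(x₀) + 4f(x₁) + 2f(x₂) + ... + f(xₙ)]

x_0 = 0.7500, f(x_0) = 0.472367, coefficient = 1
x_1 = 1.0625, f(x_1) = 0.345591, coefficient = 4
x_2 = 1.3750, f(x_2) = 0.252840, coefficient = 2
x_3 = 1.6875, f(x_3) = 0.184981, coefficient = 4
x_4 = 2.0000, f(x_4) = 0.135335, coefficient = 1

I ≈ (0.312500/3) × 3.235670 = 0.337049
Exact value: 0.337031
Error: 0.000018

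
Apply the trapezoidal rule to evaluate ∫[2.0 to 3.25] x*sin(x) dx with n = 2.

f(x) = x*sin(x)
a = 2.0, b = 3.25, n = 2
h = (b - a)/n = 0.625000

Trapezoidal rule: (h/2)[f(x₀) + 2f(x₁) + 2f(x₂) + ... + f(xₙ)]

x_0 = 2.0000, f(x_0) = 1.818595, coefficient = 1
x_1 = 2.6250, f(x_1) = 1.296541, coefficient = 2
x_2 = 3.2500, f(x_2) = -0.351634, coefficient = 1

I ≈ (0.625000/2) × 4.060042 = 1.268763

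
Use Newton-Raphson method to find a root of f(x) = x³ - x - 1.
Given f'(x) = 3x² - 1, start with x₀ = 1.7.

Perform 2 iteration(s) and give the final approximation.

f(x) = x³ - x - 1
f'(x) = 3x² - 1
x₀ = 1.7

Newton-Raphson formula: x_{n+1} = x_n - f(x_n)/f'(x_n)

Iteration 1:
  f(1.700000) = 2.213000
  f'(1.700000) = 7.670000
  x_1 = 1.700000 - 2.213000/7.670000 = 1.411473
Iteration 2:
  f(1.411473) = 0.400544
  f'(1.411473) = 4.976770
  x_2 = 1.411473 - 0.400544/4.976770 = 1.330991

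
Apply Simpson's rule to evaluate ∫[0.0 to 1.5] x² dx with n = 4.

f(x) = x²
a = 0.0, b = 1.5, n = 4
h = (b - a)/n = 0.375000

Simpson's rule: (h/3)[f(x₀) + 4f(x₁) + 2f(x₂) + ... + f(xₙ)]

x_0 = 0.0000, f(x_0) = 0.000000, coefficient = 1
x_1 = 0.3750, f(x_1) = 0.140625, coefficient = 4
x_2 = 0.7500, f(x_2) = 0.562500, coefficient = 2
x_3 = 1.1250, f(x_3) = 1.265625, coefficient = 4
x_4 = 1.5000, f(x_4) = 2.250000, coefficient = 1

I ≈ (0.375000/3) × 9.000000 = 1.125000
Exact value: 1.125000
Error: 0.000000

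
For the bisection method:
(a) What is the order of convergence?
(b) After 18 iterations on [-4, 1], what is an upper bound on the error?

(a) Bisection has linear (order 1) convergence; the error is halved each step.

(b) Error bound = (b-a)/2^n = (1 - (-4))/2^{18}
    = 5/2^{18}

(a) 1 (linear); (b) error ≤ 1.91e-05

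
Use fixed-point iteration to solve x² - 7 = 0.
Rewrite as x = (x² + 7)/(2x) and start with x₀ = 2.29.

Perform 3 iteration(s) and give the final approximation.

Equation: x² - 7 = 0
Fixed-point form: x = (x² + 7)/(2x)
x₀ = 2.29

x_1 = g(2.290000) = 2.673384
x_2 = g(2.673384) = 2.645894
x_3 = g(2.645894) = 2.645751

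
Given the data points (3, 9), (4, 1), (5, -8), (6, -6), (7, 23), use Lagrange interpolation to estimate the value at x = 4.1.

Lagrange interpolation formula:
P(x) = Σ yᵢ × Lᵢ(x)
where Lᵢ(x) = Π_{j≠i} (x - xⱼ)/(xᵢ - xⱼ)

L_0(4.1) = (4.1 - 4)/(3 - 4) × (4.1 - 5)/(3 - 5) × (4.1 - 6)/(3 - 6) × (4.1 - 7)/(3 - 7) = -0.020662
L_1(4.1) = (4.1 - 3)/(4 - 3) × (4.1 - 5)/(4 - 5) × (4.1 - 6)/(4 - 6) × (4.1 - 7)/(4 - 7) = 0.909150
L_2(4.1) = (4.1 - 3)/(5 - 3) × (4.1 - 4)/(5 - 4) × (4.1 - 6)/(5 - 6) × (4.1 - 7)/(5 - 7) = 0.151525
L_3(4.1) = (4.1 - 3)/(6 - 3) × (4.1 - 4)/(6 - 4) × (4.1 - 5)/(6 - 5) × (4.1 - 7)/(6 - 7) = -0.047850
L_4(4.1) = (4.1 - 3)/(7 - 3) × (4.1 - 4)/(7 - 4) × (4.1 - 5)/(7 - 5) × (4.1 - 6)/(7 - 6) = 0.007837

P(4.1) = 9×L_0(4.1) + 1×L_1(4.1) + (-8)×L_2(4.1) + (-6)×L_3(4.1) + 23×L_4(4.1)
P(4.1) = -0.021650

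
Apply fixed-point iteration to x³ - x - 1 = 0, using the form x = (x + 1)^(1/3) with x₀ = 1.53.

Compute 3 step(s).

Equation: x³ - x - 1 = 0
Fixed-point form: x = (x + 1)^(1/3)
x₀ = 1.53

x_1 = g(1.530000) = 1.362616
x_2 = g(1.362616) = 1.331878
x_3 = g(1.331878) = 1.326077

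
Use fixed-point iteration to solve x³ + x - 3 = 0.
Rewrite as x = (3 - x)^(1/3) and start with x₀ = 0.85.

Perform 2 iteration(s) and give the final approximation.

Equation: x³ + x - 3 = 0
Fixed-point form: x = (3 - x)^(1/3)
x₀ = 0.85

x_1 = g(0.850000) = 1.290663
x_2 = g(1.290663) = 1.195664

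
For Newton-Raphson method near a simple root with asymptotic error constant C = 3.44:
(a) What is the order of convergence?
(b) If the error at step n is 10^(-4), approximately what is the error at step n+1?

(a) Newton-Raphson has quadratic (order 2) convergence near simple roots.
    This means |e_{n+1}| ≈ C|e_n|².

(b) With |e_n| = 10^(-4) and C = 3.44:
    |e_{n+1}| ≈ 3.44 × (10^(-4))² = 3.44 × 10^(-8)

(a) 2 (quadratic); (b) |e_{n+1}| ≈ 3.440e-08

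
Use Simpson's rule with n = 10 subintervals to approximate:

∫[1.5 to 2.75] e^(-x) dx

f(x) = e^(-x)
a = 1.5, b = 2.75, n = 10
h = (b - a)/n = 0.125000

Simpson's rule: (h/3)[f(x₀) + 4f(x₁) + 2f(x₂) + ... + f(xₙ)]

x_0 = 1.5000, f(x_0) = 0.223130, coefficient = 1
x_1 = 1.6250, f(x_1) = 0.196912, coefficient = 4
x_2 = 1.7500, f(x_2) = 0.173774, coefficient = 2
x_3 = 1.8750, f(x_3) = 0.153355, coefficient = 4
x_4 = 2.0000, f(x_4) = 0.135335, coefficient = 2
x_5 = 2.1250, f(x_5) = 0.119433, coefficient = 4
x_6 = 2.2500, f(x_6) = 0.105399, coefficient = 2
x_7 = 2.3750, f(x_7) = 0.093014, coefficient = 4
x_8 = 2.5000, f(x_8) = 0.082085, coefficient = 2
x_9 = 2.6250, f(x_9) = 0.072440, coefficient = 4
x_10 = 2.7500, f(x_10) = 0.063928, coefficient = 1

I ≈ (0.125000/3) × 3.820860 = 0.159203
Exact value: 0.159202
Error: 0.000000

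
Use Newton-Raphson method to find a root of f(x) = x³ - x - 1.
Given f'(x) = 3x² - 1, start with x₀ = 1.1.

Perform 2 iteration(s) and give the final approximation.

f(x) = x³ - x - 1
f'(x) = 3x² - 1
x₀ = 1.1

Newton-Raphson formula: x_{n+1} = x_n - f(x_n)/f'(x_n)

Iteration 1:
  f(1.100000) = -0.769000
  f'(1.100000) = 2.630000
  x_1 = 1.100000 - (-0.769000)/2.630000 = 1.392395
Iteration 2:
  f(1.392395) = 0.307132
  f'(1.392395) = 4.816295
  x_2 = 1.392395 - 0.307132/4.816295 = 1.328626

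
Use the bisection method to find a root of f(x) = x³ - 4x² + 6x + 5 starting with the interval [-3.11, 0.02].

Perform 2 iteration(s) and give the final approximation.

f(x) = x³ - 4x² + 6x + 5
Initial interval: [-3.11, 0.02]

Iteration 1:
  c_1 = (-3.110000 + 0.020000)/2 = -1.545000
  f(c_1) = f(-1.545000) = -17.506054
  f(a) × f(c) ≥ 0, new interval: [-1.545000, 0.020000]
Iteration 2:
  c_2 = (-1.545000 + 0.020000)/2 = -0.762500
  f(c_2) = f(-0.762500) = -2.343947
  f(a) × f(c) ≥ 0, new interval: [-0.762500, 0.020000]

After 2 iteration(s), the approximation is c_2 = -0.762500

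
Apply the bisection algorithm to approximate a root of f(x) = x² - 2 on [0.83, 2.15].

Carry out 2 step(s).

f(x) = x² - 2
Initial interval: [0.83, 2.15]

Iteration 1:
  c_1 = (0.830000 + 2.150000)/2 = 1.490000
  f(c_1) = f(1.490000) = 0.220100
  f(a) × f(c) < 0, new interval: [0.830000, 1.490000]
Iteration 2:
  c_2 = (0.830000 + 1.490000)/2 = 1.160000
  f(c_2) = f(1.160000) = -0.654400
  f(a) × f(c) ≥ 0, new interval: [1.160000, 1.490000]

After 2 iteration(s), the approximation is c_2 = 1.160000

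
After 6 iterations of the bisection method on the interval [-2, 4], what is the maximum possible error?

Bisection error bound: |error| ≤ (b-a)/2^n
|error| ≤ (4 - (-2))/2^6 = 6/2^6
|error| ≤ 0.0937500000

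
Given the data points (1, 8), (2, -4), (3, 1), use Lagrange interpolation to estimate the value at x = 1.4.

Lagrange interpolation formula:
P(x) = Σ yᵢ × Lᵢ(x)
where Lᵢ(x) = Π_{j≠i} (x - xⱼ)/(xᵢ - xⱼ)

L_0(1.4) = (1.4 - 2)/(1 - 2) × (1.4 - 3)/(1 - 3) = 0.480000
L_1(1.4) = (1.4 - 1)/(2 - 1) × (1.4 - 3)/(2 - 3) = 0.640000
L_2(1.4) = (1.4 - 1)/(3 - 1) × (1.4 - 2)/(3 - 2) = -0.120000

P(1.4) = 8×L_0(1.4) + (-4)×L_1(1.4) + 1×L_2(1.4)
P(1.4) = 1.160000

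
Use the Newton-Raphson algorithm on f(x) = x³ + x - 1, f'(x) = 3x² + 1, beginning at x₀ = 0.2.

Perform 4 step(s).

f(x) = x³ + x - 1
f'(x) = 3x² + 1
x₀ = 0.2

Newton-Raphson formula: x_{n+1} = x_n - f(x_n)/f'(x_n)

Iteration 1:
  f(0.200000) = -0.792000
  f'(0.200000) = 1.120000
  x_1 = 0.200000 - (-0.792000)/1.120000 = 0.907143
Iteration 2:
  f(0.907143) = 0.653638
  f'(0.907143) = 3.468724
  x_2 = 0.907143 - 0.653638/3.468724 = 0.718705
Iteration 3:
  f(0.718705) = 0.089943
  f'(0.718705) = 2.549612
  x_3 = 0.718705 - 0.089943/2.549612 = 0.683428
Iteration 4:
  f(0.683428) = 0.002639
  f'(0.683428) = 2.401222
  x_4 = 0.683428 - 0.002639/2.401222 = 0.682329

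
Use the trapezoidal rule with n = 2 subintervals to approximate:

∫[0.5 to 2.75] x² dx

f(x) = x²
a = 0.5, b = 2.75, n = 2
h = (b - a)/n = 1.125000

Trapezoidal rule: (h/2)[f(x₀) + 2f(x₁) + 2f(x₂) + ... + f(xₙ)]

x_0 = 0.5000, f(x_0) = 0.250000, coefficient = 1
x_1 = 1.6250, f(x_1) = 2.640625, coefficient = 2
x_2 = 2.7500, f(x_2) = 7.562500, coefficient = 1

I ≈ (1.125000/2) × 13.093750 = 7.365234
Exact value: 6.890625
Error: 0.474609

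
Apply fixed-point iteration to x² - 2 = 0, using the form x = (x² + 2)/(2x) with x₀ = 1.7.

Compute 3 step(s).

Equation: x² - 2 = 0
Fixed-point form: x = (x² + 2)/(2x)
x₀ = 1.7

x_1 = g(1.700000) = 1.438235
x_2 = g(1.438235) = 1.414414
x_3 = g(1.414414) = 1.414214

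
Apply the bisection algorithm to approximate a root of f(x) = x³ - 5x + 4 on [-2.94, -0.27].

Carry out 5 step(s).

f(x) = x³ - 5x + 4
Initial interval: [-2.94, -0.27]

Iteration 1:
  c_1 = (-2.940000 + (-0.270000))/2 = -1.605000
  f(c_1) = f(-1.605000) = 7.890480
  f(a) × f(c) < 0, new interval: [-2.940000, -1.605000]
Iteration 2:
  c_2 = (-2.940000 + (-1.605000))/2 = -2.272500
  f(c_2) = f(-2.272500) = 3.626728
  f(a) × f(c) < 0, new interval: [-2.940000, -2.272500]
Iteration 3:
  c_3 = (-2.940000 + (-2.272500))/2 = -2.606250
  f(c_3) = f(-2.606250) = -0.671805
  f(a) × f(c) ≥ 0, new interval: [-2.606250, -2.272500]
Iteration 4:
  c_4 = (-2.606250 + (-2.272500))/2 = -2.439375
  f(c_4) = f(-2.439375) = 1.681251
  f(a) × f(c) < 0, new interval: [-2.606250, -2.439375]
Iteration 5:
  c_5 = (-2.606250 + (-2.439375))/2 = -2.522813
  f(c_5) = f(-2.522813) = 0.557413
  f(a) × f(c) < 0, new interval: [-2.606250, -2.522813]

After 5 iteration(s), the approximation is c_5 = -2.522813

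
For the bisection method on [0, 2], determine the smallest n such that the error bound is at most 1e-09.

We need (b-a)/2^n ≤ 1e-09
(2 - 0)/2^n ≤ 1e-09
2/2^n ≤ 1e-09
2^n ≥ 2000000000
n ≥ log₂(2000000000) = 30.90
n ≥ 31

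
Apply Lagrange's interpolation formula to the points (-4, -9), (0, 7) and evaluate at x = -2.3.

Lagrange interpolation formula:
P(x) = Σ yᵢ × Lᵢ(x)
where Lᵢ(x) = Π_{j≠i} (x - xⱼ)/(xᵢ - xⱼ)

L_0(-2.3) = (-2.3 - 0)/(-4 - 0) = 0.575000
L_1(-2.3) = (-2.3 - (-4))/(0 - (-4)) = 0.425000

P(-2.3) = (-9)×L_0(-2.3) + 7×L_1(-2.3)
P(-2.3) = -2.200000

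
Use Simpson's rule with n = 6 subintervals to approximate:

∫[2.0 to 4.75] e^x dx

f(x) = e^x
a = 2.0, b = 4.75, n = 6
h = (b - a)/n = 0.458333

Simpson's rule: (h/3)[f(x₀) + 4f(x₁) + 2f(x₂) + ... + f(xₙ)]

x_0 = 2.0000, f(x_0) = 7.389056, coefficient = 1
x_1 = 2.4583, f(x_1) = 11.685320, coefficient = 4
x_2 = 2.9167, f(x_2) = 18.479586, coefficient = 2
x_3 = 3.3750, f(x_3) = 29.224284, coefficient = 4
x_4 = 3.8333, f(x_4) = 46.216336, coefficient = 2
x_5 = 4.2917, f(x_5) = 73.088181, coefficient = 4
x_6 = 4.7500, f(x_6) = 115.584285, coefficient = 1

I ≈ (0.458333/3) × 708.356322 = 108.221105
Exact value: 108.195228
Error: 0.025876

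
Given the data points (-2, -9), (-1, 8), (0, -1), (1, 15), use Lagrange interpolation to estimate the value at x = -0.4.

Lagrange interpolation formula:
P(x) = Σ yᵢ × Lᵢ(x)
where Lᵢ(x) = Π_{j≠i} (x - xⱼ)/(xᵢ - xⱼ)

L_0(-0.4) = (-0.4 - (-1))/(-2 - (-1)) × (-0.4 - 0)/(-2 - 0) × (-0.4 - 1)/(-2 - 1) = -0.056000
L_1(-0.4) = (-0.4 - (-2))/(-1 - (-2)) × (-0.4 - 0)/(-1 - 0) × (-0.4 - 1)/(-1 - 1) = 0.448000
L_2(-0.4) = (-0.4 - (-2))/(0 - (-2)) × (-0.4 - (-1))/(0 - (-1)) × (-0.4 - 1)/(0 - 1) = 0.672000
L_3(-0.4) = (-0.4 - (-2))/(1 - (-2)) × (-0.4 - (-1))/(1 - (-1)) × (-0.4 - 0)/(1 - 0) = -0.064000

P(-0.4) = (-9)×L_0(-0.4) + 8×L_1(-0.4) + (-1)×L_2(-0.4) + 15×L_3(-0.4)
P(-0.4) = 2.456000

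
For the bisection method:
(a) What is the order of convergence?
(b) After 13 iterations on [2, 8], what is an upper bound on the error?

(a) Bisection has linear (order 1) convergence; the error is halved each step.

(b) Error bound = (b-a)/2^n = (8 - 2)/2^{13}
    = 6/2^{13}

(a) 1 (linear); (b) error ≤ 7.32e-04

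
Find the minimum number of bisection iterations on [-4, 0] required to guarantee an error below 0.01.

We need (b-a)/2^n ≤ 0.01
(0 - (-4))/2^n ≤ 0.01
4/2^n ≤ 0.01
2^n ≥ 400
n ≥ log₂(400) = 8.64
n ≥ 9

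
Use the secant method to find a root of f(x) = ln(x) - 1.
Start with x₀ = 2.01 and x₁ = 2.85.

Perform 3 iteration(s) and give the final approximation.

f(x) = ln(x) - 1
x₀ = 2.01, x₁ = 2.85

Secant formula: x_{n+1} = x_n - f(x_n)(x_n - x_{n-1})/(f(x_n) - f(x_{n-1}))

Iteration 1:
  f(2.010000) = -0.301865
  f(2.850000) = 0.047319
  x_2 = 2.850000 - 0.047319×(2.850000 - 2.010000)/(0.047319 - (-0.301865))
       = 2.736169
Iteration 2:
  f(2.850000) = 0.047319
  f(2.736169) = 0.006559
  x_3 = 2.736169 - 0.006559×(2.736169 - 2.850000)/(0.006559 - 0.047319)
       = 2.717852
Iteration 3:
  f(2.736169) = 0.006559
  f(2.717852) = -0.000158
  x_4 = 2.717852 - (-0.000158)×(2.717852 - 2.736169)/(-0.000158 - 0.006559)
       = 2.718283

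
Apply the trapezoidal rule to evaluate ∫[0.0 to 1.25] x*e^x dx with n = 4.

f(x) = x*e^x
a = 0.0, b = 1.25, n = 4
h = (b - a)/n = 0.312500

Trapezoidal rule: (h/2)[f(x₀) + 2f(x₁) + 2f(x₂) + ... + f(xₙ)]

x_0 = 0.0000, f(x_0) = 0.000000, coefficient = 1
x_1 = 0.3125, f(x_1) = 0.427137, coefficient = 2
x_2 = 0.6250, f(x_2) = 1.167654, coefficient = 2
x_3 = 0.9375, f(x_3) = 2.393990, coefficient = 2
x_4 = 1.2500, f(x_4) = 4.362929, coefficient = 1

I ≈ (0.312500/2) × 12.340490 = 1.928202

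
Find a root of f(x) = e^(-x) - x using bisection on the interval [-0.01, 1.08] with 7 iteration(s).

f(x) = e^(-x) - x
Initial interval: [-0.01, 1.08]

Iteration 1:
  c_1 = (-0.010000 + 1.080000)/2 = 0.535000
  f(c_1) = f(0.535000) = 0.050669
  f(a) × f(c) ≥ 0, new interval: [0.535000, 1.080000]
Iteration 2:
  c_2 = (0.535000 + 1.080000)/2 = 0.807500
  f(c_2) = f(0.807500) = -0.361528
  f(a) × f(c) < 0, new interval: [0.535000, 0.807500]
Iteration 3:
  c_3 = (0.535000 + 0.807500)/2 = 0.671250
  f(c_3) = f(0.671250) = -0.160181
  f(a) × f(c) < 0, new interval: [0.535000, 0.671250]
Iteration 4:
  c_4 = (0.535000 + 0.671250)/2 = 0.603125
  f(c_4) = f(0.603125) = -0.056026
  f(a) × f(c) < 0, new interval: [0.535000, 0.603125]
Iteration 5:
  c_5 = (0.535000 + 0.603125)/2 = 0.569063
  f(c_5) = f(0.569063) = -0.003007
  f(a) × f(c) < 0, new interval: [0.535000, 0.569063]
Iteration 6:
  c_6 = (0.535000 + 0.569063)/2 = 0.552031
  f(c_6) = f(0.552031) = 0.023748
  f(a) × f(c) ≥ 0, new interval: [0.552031, 0.569063]
Iteration 7:
  c_7 = (0.552031 + 0.569063)/2 = 0.560547
  f(c_7) = f(0.560547) = 0.010350
  f(a) × f(c) ≥ 0, new interval: [0.560547, 0.569063]

After 7 iteration(s), the approximation is c_7 = 0.560547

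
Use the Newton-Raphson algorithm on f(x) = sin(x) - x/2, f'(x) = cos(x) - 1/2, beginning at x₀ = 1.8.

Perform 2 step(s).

f(x) = sin(x) - x/2
f'(x) = cos(x) - 1/2
x₀ = 1.8

Newton-Raphson formula: x_{n+1} = x_n - f(x_n)/f'(x_n)

Iteration 1:
  f(1.800000) = 0.073848
  f'(1.800000) = -0.727202
  x_1 = 1.800000 - 0.073848/(-0.727202) = 1.901550
Iteration 2:
  f(1.901550) = -0.004977
  f'(1.901550) = -0.824756
  x_2 = 1.901550 - (-0.004977)/(-0.824756) = 1.895515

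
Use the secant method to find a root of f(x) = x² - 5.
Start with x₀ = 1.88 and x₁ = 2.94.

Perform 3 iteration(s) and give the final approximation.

f(x) = x² - 5
x₀ = 1.88, x₁ = 2.94

Secant formula: x_{n+1} = x_n - f(x_n)(x_n - x_{n-1})/(f(x_n) - f(x_{n-1}))

Iteration 1:
  f(1.880000) = -1.465600
  f(2.940000) = 3.643600
  x_2 = 2.940000 - 3.643600×(2.940000 - 1.880000)/(3.643600 - (-1.465600))
       = 2.184066
Iteration 2:
  f(2.940000) = 3.643600
  f(2.184066) = -0.229854
  x_3 = 2.184066 - (-0.229854)×(2.184066 - 2.940000)/(-0.229854 - 3.643600)
       = 2.228924
Iteration 3:
  f(2.184066) = -0.229854
  f(2.228924) = -0.031897
  x_4 = 2.228924 - (-0.031897)×(2.228924 - 2.184066)/(-0.031897 - (-0.229854))
       = 2.236152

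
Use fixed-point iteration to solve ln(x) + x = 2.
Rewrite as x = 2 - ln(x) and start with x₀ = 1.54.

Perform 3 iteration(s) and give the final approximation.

Equation: ln(x) + x = 2
Fixed-point form: x = 2 - ln(x)
x₀ = 1.54

x_1 = g(1.540000) = 1.568218
x_2 = g(1.568218) = 1.550060
x_3 = g(1.550060) = 1.561706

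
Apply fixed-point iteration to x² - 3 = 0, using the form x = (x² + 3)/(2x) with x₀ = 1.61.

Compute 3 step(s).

Equation: x² - 3 = 0
Fixed-point form: x = (x² + 3)/(2x)
x₀ = 1.61

x_1 = g(1.610000) = 1.736677
x_2 = g(1.736677) = 1.732057
x_3 = g(1.732057) = 1.732051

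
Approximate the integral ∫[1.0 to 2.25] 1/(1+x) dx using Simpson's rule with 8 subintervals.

f(x) = 1/(1+x)
a = 1.0, b = 2.25, n = 8
h = (b - a)/n = 0.156250

Simpson's rule: (h/3)[f(x₀) + 4f(x₁) + 2f(x₂) + ... + f(xₙ)]

x_0 = 1.0000, f(x_0) = 0.500000, coefficient = 1
x_1 = 1.1562, f(x_1) = 0.463768, coefficient = 4
x_2 = 1.3125, f(x_2) = 0.432432, coefficient = 2
x_3 = 1.4688, f(x_3) = 0.405063, coefficient = 4
x_4 = 1.6250, f(x_4) = 0.380952, coefficient = 2
x_5 = 1.7812, f(x_5) = 0.359551, coefficient = 4
x_6 = 1.9375, f(x_6) = 0.340426, coefficient = 2
x_7 = 2.0938, f(x_7) = 0.323232, coefficient = 4
x_8 = 2.2500, f(x_8) = 0.307692, coefficient = 1

I ≈ (0.156250/3) × 9.321770 = 0.485509
Exact value: 0.485508
Error: 0.000001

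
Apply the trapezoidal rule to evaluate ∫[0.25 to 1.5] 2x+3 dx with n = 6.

f(x) = 2x+3
a = 0.25, b = 1.5, n = 6
h = (b - a)/n = 0.208333

Trapezoidal rule: (h/2)[f(x₀) + 2f(x₁) + 2f(x₂) + ... + f(xₙ)]

x_0 = 0.2500, f(x_0) = 3.500000, coefficient = 1
x_1 = 0.4583, f(x_1) = 3.916667, coefficient = 2
x_2 = 0.6667, f(x_2) = 4.333333, coefficient = 2
x_3 = 0.8750, f(x_3) = 4.750000, coefficient = 2
x_4 = 1.0833, f(x_4) = 5.166667, coefficient = 2
x_5 = 1.2917, f(x_5) = 5.583333, coefficient = 2
x_6 = 1.5000, f(x_6) = 6.000000, coefficient = 1

I ≈ (0.208333/2) × 57.000000 = 5.937500
Exact value: 5.937500
Error: 0.000000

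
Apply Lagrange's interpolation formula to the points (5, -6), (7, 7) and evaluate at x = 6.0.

Lagrange interpolation formula:
P(x) = Σ yᵢ × Lᵢ(x)
where Lᵢ(x) = Π_{j≠i} (x - xⱼ)/(xᵢ - xⱼ)

L_0(6.0) = (6.0 - 7)/(5 - 7) = 0.500000
L_1(6.0) = (6.0 - 5)/(7 - 5) = 0.500000

P(6.0) = (-6)×L_0(6.0) + 7×L_1(6.0)
P(6.0) = 0.500000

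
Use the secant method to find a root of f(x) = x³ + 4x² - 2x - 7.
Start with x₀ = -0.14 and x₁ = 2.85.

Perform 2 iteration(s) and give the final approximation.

f(x) = x³ + 4x² - 2x - 7
x₀ = -0.14, x₁ = 2.85

Secant formula: x_{n+1} = x_n - f(x_n)(x_n - x_{n-1})/(f(x_n) - f(x_{n-1}))

Iteration 1:
  f(-0.140000) = -6.644344
  f(2.850000) = 42.939125
  x_2 = 2.850000 - 42.939125×(2.850000 - (-0.140000))/(42.939125 - (-6.644344))
       = 0.260670
Iteration 2:
  f(2.850000) = 42.939125
  f(0.260670) = -7.231832
  x_3 = 0.260670 - (-7.231832)×(0.260670 - 2.850000)/(-7.231832 - 42.939125)
       = 0.633906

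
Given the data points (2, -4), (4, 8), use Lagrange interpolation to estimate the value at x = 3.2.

Lagrange interpolation formula:
P(x) = Σ yᵢ × Lᵢ(x)
where Lᵢ(x) = Π_{j≠i} (x - xⱼ)/(xᵢ - xⱼ)

L_0(3.2) = (3.2 - 4)/(2 - 4) = 0.400000
L_1(3.2) = (3.2 - 2)/(4 - 2) = 0.600000

P(3.2) = (-4)×L_0(3.2) + 8×L_1(3.2)
P(3.2) = 3.200000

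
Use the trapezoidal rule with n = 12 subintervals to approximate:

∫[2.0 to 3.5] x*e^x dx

f(x) = x*e^x
a = 2.0, b = 3.5, n = 12
h = (b - a)/n = 0.125000

Trapezoidal rule: (h/2)[f(x₀) + 2f(x₁) + 2f(x₂) + ... + f(xₙ)]

x_0 = 2.0000, f(x_0) = 14.778112, coefficient = 1
x_1 = 2.1250, f(x_1) = 17.792407, coefficient = 2
x_2 = 2.2500, f(x_2) = 21.347406, coefficient = 2
x_3 = 2.3750, f(x_3) = 25.533656, coefficient = 2
x_4 = 2.5000, f(x_4) = 30.456235, coefficient = 2
x_5 = 2.6250, f(x_5) = 36.237007, coefficient = 2
x_6 = 2.7500, f(x_6) = 43.017238, coefficient = 2
x_7 = 2.8750, f(x_7) = 50.960594, coefficient = 2
x_8 = 3.0000, f(x_8) = 60.256611, coefficient = 2
x_9 = 3.1250, f(x_9) = 71.124672, coefficient = 2
x_10 = 3.2500, f(x_10) = 83.818605, coefficient = 2
x_11 = 3.3750, f(x_11) = 98.631958, coefficient = 2
x_12 = 3.5000, f(x_12) = 115.904082, coefficient = 1

I ≈ (0.125000/2) × 1209.034971 = 75.564686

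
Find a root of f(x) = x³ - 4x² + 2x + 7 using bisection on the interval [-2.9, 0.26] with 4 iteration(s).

f(x) = x³ - 4x² + 2x + 7
Initial interval: [-2.9, 0.26]

Iteration 1:
  c_1 = (-2.900000 + 0.260000)/2 = -1.320000
  f(c_1) = f(-1.320000) = -4.909568
  f(a) × f(c) ≥ 0, new interval: [-1.320000, 0.260000]
Iteration 2:
  c_2 = (-1.320000 + 0.260000)/2 = -0.530000
  f(c_2) = f(-0.530000) = 4.667523
  f(a) × f(c) < 0, new interval: [-1.320000, -0.530000]
Iteration 3:
  c_3 = (-1.320000 + (-0.530000))/2 = -0.925000
  f(c_3) = f(-0.925000) = 0.936047
  f(a) × f(c) < 0, new interval: [-1.320000, -0.925000]
Iteration 4:
  c_4 = (-1.320000 + (-0.925000))/2 = -1.122500
  f(c_4) = f(-1.122500) = -1.699382
  f(a) × f(c) ≥ 0, new interval: [-1.122500, -0.925000]

After 4 iteration(s), the approximation is c_4 = -1.122500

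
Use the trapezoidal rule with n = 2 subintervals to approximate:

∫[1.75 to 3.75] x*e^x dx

f(x) = x*e^x
a = 1.75, b = 3.75, n = 2
h = (b - a)/n = 1.000000

Trapezoidal rule: (h/2)[f(x₀) + 2f(x₁) + 2f(x₂) + ... + f(xₙ)]

x_0 = 1.7500, f(x_0) = 10.070555, coefficient = 1
x_1 = 2.7500, f(x_1) = 43.017238, coefficient = 2
x_2 = 3.7500, f(x_2) = 159.454058, coefficient = 1

I ≈ (1.000000/2) × 255.559088 = 127.779544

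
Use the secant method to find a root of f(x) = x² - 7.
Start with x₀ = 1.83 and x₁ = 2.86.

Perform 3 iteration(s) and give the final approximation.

f(x) = x² - 7
x₀ = 1.83, x₁ = 2.86

Secant formula: x_{n+1} = x_n - f(x_n)(x_n - x_{n-1})/(f(x_n) - f(x_{n-1}))

Iteration 1:
  f(1.830000) = -3.651100
  f(2.860000) = 1.179600
  x_2 = 2.860000 - 1.179600×(2.860000 - 1.830000)/(1.179600 - (-3.651100))
       = 2.608486
Iteration 2:
  f(2.860000) = 1.179600
  f(2.608486) = -0.195800
  x_3 = 2.608486 - (-0.195800)×(2.608486 - 2.860000)/(-0.195800 - 1.179600)
       = 2.644291
Iteration 3:
  f(2.608486) = -0.195800
  f(2.644291) = -0.007723
  x_4 = 2.644291 - (-0.007723)×(2.644291 - 2.608486)/(-0.007723 - (-0.195800))
       = 2.645762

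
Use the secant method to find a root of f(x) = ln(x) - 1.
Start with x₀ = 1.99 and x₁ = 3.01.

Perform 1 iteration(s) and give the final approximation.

f(x) = ln(x) - 1
x₀ = 1.99, x₁ = 3.01

Secant formula: x_{n+1} = x_n - f(x_n)(x_n - x_{n-1})/(f(x_n) - f(x_{n-1}))

Iteration 1:
  f(1.990000) = -0.311865
  f(3.010000) = 0.101940
  x_2 = 3.010000 - 0.101940×(3.010000 - 1.990000)/(0.101940 - (-0.311865))
       = 2.758725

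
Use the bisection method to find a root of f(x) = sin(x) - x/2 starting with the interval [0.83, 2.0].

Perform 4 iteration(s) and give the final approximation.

f(x) = sin(x) - x/2
Initial interval: [0.83, 2.0]

Iteration 1:
  c_1 = (0.830000 + 2.000000)/2 = 1.415000
  f(c_1) = f(1.415000) = 0.280388
  f(a) × f(c) ≥ 0, new interval: [1.415000, 2.000000]
Iteration 2:
  c_2 = (1.415000 + 2.000000)/2 = 1.707500
  f(c_2) = f(1.707500) = 0.136921
  f(a) × f(c) ≥ 0, new interval: [1.707500, 2.000000]
Iteration 3:
  c_3 = (1.707500 + 2.000000)/2 = 1.853750
  f(c_3) = f(1.853750) = 0.033360
  f(a) × f(c) ≥ 0, new interval: [1.853750, 2.000000]
Iteration 4:
  c_4 = (1.853750 + 2.000000)/2 = 1.926875
  f(c_4) = f(1.926875) = -0.026166
  f(a) × f(c) < 0, new interval: [1.853750, 1.926875]

After 4 iteration(s), the approximation is c_4 = 1.926875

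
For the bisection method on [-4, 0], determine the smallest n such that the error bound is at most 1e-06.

We need (b-a)/2^n ≤ 1e-06
(0 - (-4))/2^n ≤ 1e-06
4/2^n ≤ 1e-06
2^n ≥ 4000000
n ≥ log₂(4000000) = 21.93
n ≥ 22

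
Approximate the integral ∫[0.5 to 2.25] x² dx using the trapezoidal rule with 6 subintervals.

f(x) = x²
a = 0.5, b = 2.25, n = 6
h = (b - a)/n = 0.291667

Trapezoidal rule: (h/2)[f(x₀) + 2f(x₁) + 2f(x₂) + ... + f(xₙ)]

x_0 = 0.5000, f(x_0) = 0.250000, coefficient = 1
x_1 = 0.7917, f(x_1) = 0.626736, coefficient = 2
x_2 = 1.0833, f(x_2) = 1.173611, coefficient = 2
x_3 = 1.3750, f(x_3) = 1.890625, coefficient = 2
x_4 = 1.6667, f(x_4) = 2.777778, coefficient = 2
x_5 = 1.9583, f(x_5) = 3.835069, coefficient = 2
x_6 = 2.2500, f(x_6) = 5.062500, coefficient = 1

I ≈ (0.291667/2) × 25.920139 = 3.780020
Exact value: 3.755208
Error: 0.024812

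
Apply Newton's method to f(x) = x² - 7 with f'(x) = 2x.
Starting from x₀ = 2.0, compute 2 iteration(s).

f(x) = x² - 7
f'(x) = 2x
x₀ = 2.0

Newton-Raphson formula: x_{n+1} = x_n - f(x_n)/f'(x_n)

Iteration 1:
  f(2.000000) = -3.000000
  f'(2.000000) = 4.000000
  x_1 = 2.000000 - (-3.000000)/4.000000 = 2.750000
Iteration 2:
  f(2.750000) = 0.562500
  f'(2.750000) = 5.500000
  x_2 = 2.750000 - 0.562500/5.500000 = 2.647727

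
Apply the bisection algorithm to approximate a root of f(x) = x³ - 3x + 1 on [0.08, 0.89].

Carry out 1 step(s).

f(x) = x³ - 3x + 1
Initial interval: [0.08, 0.89]

Iteration 1:
  c_1 = (0.080000 + 0.890000)/2 = 0.485000
  f(c_1) = f(0.485000) = -0.340916
  f(a) × f(c) < 0, new interval: [0.080000, 0.485000]

After 1 iteration(s), the approximation is c_1 = 0.485000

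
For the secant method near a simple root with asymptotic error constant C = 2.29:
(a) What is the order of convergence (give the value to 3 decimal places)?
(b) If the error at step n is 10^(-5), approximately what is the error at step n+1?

(a) Secant method has superlinear convergence with order φ = (1+√5)/2 ≈ 1.618.
    This means |e_{n+1}| ≈ C|e_n|^1.618.

(b) With |e_n| = 10^(-5) and C = 2.29:
    |e_{n+1}| ≈ 2.29 × (10^(-5))^1.618 = 2.29 × 10^(-8.09)

(a) ≈ 1.618 (golden ratio); (b) |e_{n+1}| ≈ 1.861e-08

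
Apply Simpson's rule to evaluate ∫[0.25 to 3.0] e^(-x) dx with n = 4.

f(x) = e^(-x)
a = 0.25, b = 3.0, n = 4
h = (b - a)/n = 0.687500

Simpson's rule: (h/3)[f(x₀) + 4f(x₁) + 2f(x₂) + ... + f(xₙ)]

x_0 = 0.2500, f(x_0) = 0.778801, coefficient = 1
x_1 = 0.9375, f(x_1) = 0.391606, coefficient = 4
x_2 = 1.6250, f(x_2) = 0.196912, coefficient = 2
x_3 = 2.3125, f(x_3) = 0.099013, coefficient = 4
x_4 = 3.0000, f(x_4) = 0.049787, coefficient = 1

I ≈ (0.687500/3) × 3.184887 = 0.729870
Exact value: 0.729014
Error: 0.000856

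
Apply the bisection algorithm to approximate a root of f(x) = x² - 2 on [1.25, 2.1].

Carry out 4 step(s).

f(x) = x² - 2
Initial interval: [1.25, 2.1]

Iteration 1:
  c_1 = (1.250000 + 2.100000)/2 = 1.675000
  f(c_1) = f(1.675000) = 0.805625
  f(a) × f(c) < 0, new interval: [1.250000, 1.675000]
Iteration 2:
  c_2 = (1.250000 + 1.675000)/2 = 1.462500
  f(c_2) = f(1.462500) = 0.138906
  f(a) × f(c) < 0, new interval: [1.250000, 1.462500]
Iteration 3:
  c_3 = (1.250000 + 1.462500)/2 = 1.356250
  f(c_3) = f(1.356250) = -0.160586
  f(a) × f(c) ≥ 0, new interval: [1.356250, 1.462500]
Iteration 4:
  c_4 = (1.356250 + 1.462500)/2 = 1.409375
  f(c_4) = f(1.409375) = -0.013662
  f(a) × f(c) ≥ 0, new interval: [1.409375, 1.462500]

After 4 iteration(s), the approximation is c_4 = 1.409375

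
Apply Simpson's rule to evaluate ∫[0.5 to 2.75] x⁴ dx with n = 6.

f(x) = x⁴
a = 0.5, b = 2.75, n = 6
h = (b - a)/n = 0.375000

Simpson's rule: (h/3)[f(x₀) + 4f(x₁) + 2f(x₂) + ... + f(xₙ)]

x_0 = 0.5000, f(x_0) = 0.062500, coefficient = 1
x_1 = 0.8750, f(x_1) = 0.586182, coefficient = 4
x_2 = 1.2500, f(x_2) = 2.441406, coefficient = 2
x_3 = 1.6250, f(x_3) = 6.972900, coefficient = 4
x_4 = 2.0000, f(x_4) = 16.000000, coefficient = 2
x_5 = 2.3750, f(x_5) = 31.816650, coefficient = 4
x_6 = 2.7500, f(x_6) = 57.191406, coefficient = 1

I ≈ (0.375000/3) × 251.639648 = 31.454956
Exact value: 31.449023
Error: 0.005933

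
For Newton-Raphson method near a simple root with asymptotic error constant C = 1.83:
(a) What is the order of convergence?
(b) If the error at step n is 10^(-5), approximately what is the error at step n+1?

(a) Newton-Raphson has quadratic (order 2) convergence near simple roots.
    This means |e_{n+1}| ≈ C|e_n|².

(b) With |e_n| = 10^(-5) and C = 1.83:
    |e_{n+1}| ≈ 1.83 × (10^(-5))² = 1.83 × 10^(-10)

(a) 2 (quadratic); (b) |e_{n+1}| ≈ 1.830e-10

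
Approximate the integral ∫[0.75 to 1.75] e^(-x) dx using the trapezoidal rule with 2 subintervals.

f(x) = e^(-x)
a = 0.75, b = 1.75, n = 2
h = (b - a)/n = 0.500000

Trapezoidal rule: (h/2)[f(x₀) + 2f(x₁) + 2f(x₂) + ... + f(xₙ)]

x_0 = 0.7500, f(x_0) = 0.472367, coefficient = 1
x_1 = 1.2500, f(x_1) = 0.286505, coefficient = 2
x_2 = 1.7500, f(x_2) = 0.173774, coefficient = 1

I ≈ (0.500000/2) × 1.219150 = 0.304788
Exact value: 0.298593
Error: 0.006195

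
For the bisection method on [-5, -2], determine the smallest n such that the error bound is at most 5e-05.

We need (b-a)/2^n ≤ 5e-05
(-2 - (-5))/2^n ≤ 5e-05
3/2^n ≤ 5e-05
2^n ≥ 60000
n ≥ log₂(60000) = 15.87
n ≥ 16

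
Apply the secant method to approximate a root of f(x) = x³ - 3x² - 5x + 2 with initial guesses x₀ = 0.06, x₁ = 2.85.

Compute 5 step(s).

f(x) = x³ - 3x² - 5x + 2
x₀ = 0.06, x₁ = 2.85

Secant formula: x_{n+1} = x_n - f(x_n)(x_n - x_{n-1})/(f(x_n) - f(x_{n-1}))

Iteration 1:
  f(0.060000) = 1.689416
  f(2.850000) = -13.468375
  x_2 = 2.850000 - (-13.468375)×(2.850000 - 0.060000)/(-13.468375 - 1.689416)
       = 0.370960
Iteration 2:
  f(2.850000) = -13.468375
  f(0.370960) = -0.216587
  x_3 = 0.370960 - (-0.216587)×(0.370960 - 2.850000)/(-0.216587 - (-13.468375))
       = 0.330443
Iteration 3:
  f(0.370960) = -0.216587
  f(0.330443) = 0.056291
  x_4 = 0.330443 - 0.056291×(0.330443 - 0.370960)/(0.056291 - (-0.216587))
       = 0.338801
Iteration 4:
  f(0.330443) = 0.056291
  f(0.338801) = 0.000527
  x_5 = 0.338801 - 0.000527×(0.338801 - 0.330443)/(0.000527 - 0.056291)
       = 0.338880
Iteration 5:
  f(0.338801) = 0.000527
  f(0.338880) = -0.000001
  x_6 = 0.338880 - (-0.000001)×(0.338880 - 0.338801)/(-0.000001 - 0.000527)
       = 0.338880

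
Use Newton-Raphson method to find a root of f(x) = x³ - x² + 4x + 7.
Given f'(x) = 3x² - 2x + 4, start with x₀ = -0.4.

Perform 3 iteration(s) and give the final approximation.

f(x) = x³ - x² + 4x + 7
f'(x) = 3x² - 2x + 4
x₀ = -0.4

Newton-Raphson formula: x_{n+1} = x_n - f(x_n)/f'(x_n)

Iteration 1:
  f(-0.400000) = 5.176000
  f'(-0.400000) = 5.280000
  x_1 = -0.400000 - 5.176000/5.280000 = -1.380303
Iteration 2:
  f(-1.380303) = -3.056252
  f'(-1.380303) = 12.476315
  x_2 = -1.380303 - (-3.056252)/12.476315 = -1.135339
Iteration 3:
  f(-1.135339) = -0.293794
  f'(-1.135339) = 10.137659
  x_3 = -1.135339 - (-0.293794)/10.137659 = -1.106358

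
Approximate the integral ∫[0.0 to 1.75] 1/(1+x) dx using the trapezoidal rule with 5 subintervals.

f(x) = 1/(1+x)
a = 0.0, b = 1.75, n = 5
h = (b - a)/n = 0.350000

Trapezoidal rule: (h/2)[f(x₀) + 2f(x₁) + 2f(x₂) + ... + f(xₙ)]

x_0 = 0.0000, f(x_0) = 1.000000, coefficient = 1
x_1 = 0.3500, f(x_1) = 0.740741, coefficient = 2
x_2 = 0.7000, f(x_2) = 0.588235, coefficient = 2
x_3 = 1.0500, f(x_3) = 0.487805, coefficient = 2
x_4 = 1.4000, f(x_4) = 0.416667, coefficient = 2
x_5 = 1.7500, f(x_5) = 0.363636, coefficient = 1

I ≈ (0.350000/2) × 5.830532 = 1.020343
Exact value: 1.011601
Error: 0.008742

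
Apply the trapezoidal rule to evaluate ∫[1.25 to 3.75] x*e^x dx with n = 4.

f(x) = x*e^x
a = 1.25, b = 3.75, n = 4
h = (b - a)/n = 0.625000

Trapezoidal rule: (h/2)[f(x₀) + 2f(x₁) + 2f(x₂) + ... + f(xₙ)]

x_0 = 1.2500, f(x_0) = 4.362929, coefficient = 1
x_1 = 1.8750, f(x_1) = 12.226536, coefficient = 2
x_2 = 2.5000, f(x_2) = 30.456235, coefficient = 2
x_3 = 3.1250, f(x_3) = 71.124672, coefficient = 2
x_4 = 3.7500, f(x_4) = 159.454058, coefficient = 1

I ≈ (0.625000/2) × 391.431872 = 122.322460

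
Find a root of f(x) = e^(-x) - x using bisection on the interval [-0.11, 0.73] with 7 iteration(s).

f(x) = e^(-x) - x
Initial interval: [-0.11, 0.73]

Iteration 1:
  c_1 = (-0.110000 + 0.730000)/2 = 0.310000
  f(c_1) = f(0.310000) = 0.423447
  f(a) × f(c) ≥ 0, new interval: [0.310000, 0.730000]
Iteration 2:
  c_2 = (0.310000 + 0.730000)/2 = 0.520000
  f(c_2) = f(0.520000) = 0.074521
  f(a) × f(c) ≥ 0, new interval: [0.520000, 0.730000]
Iteration 3:
  c_3 = (0.520000 + 0.730000)/2 = 0.625000
  f(c_3) = f(0.625000) = -0.089739
  f(a) × f(c) < 0, new interval: [0.520000, 0.625000]
Iteration 4:
  c_4 = (0.520000 + 0.625000)/2 = 0.572500
  f(c_4) = f(0.572500) = -0.008387
  f(a) × f(c) < 0, new interval: [0.520000, 0.572500]
Iteration 5:
  c_5 = (0.520000 + 0.572500)/2 = 0.546250
  f(c_5) = f(0.546250) = 0.032867
  f(a) × f(c) ≥ 0, new interval: [0.546250, 0.572500]
Iteration 6:
  c_6 = (0.546250 + 0.572500)/2 = 0.559375
  f(c_6) = f(0.559375) = 0.012191
  f(a) × f(c) ≥ 0, new interval: [0.559375, 0.572500]
Iteration 7:
  c_7 = (0.559375 + 0.572500)/2 = 0.565937
  f(c_7) = f(0.565937) = 0.001890
  f(a) × f(c) ≥ 0, new interval: [0.565937, 0.572500]

After 7 iteration(s), the approximation is c_7 = 0.565937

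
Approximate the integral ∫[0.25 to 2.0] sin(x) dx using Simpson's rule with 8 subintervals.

f(x) = sin(x)
a = 0.25, b = 2.0, n = 8
h = (b - a)/n = 0.218750

Simpson's rule: (h/3)[f(x₀) + 4f(x₁) + 2f(x₂) + ... + f(xₙ)]

x_0 = 0.2500, f(x_0) = 0.247404, coefficient = 1
x_1 = 0.4688, f(x_1) = 0.451771, coefficient = 4
x_2 = 0.6875, f(x_2) = 0.634607, coefficient = 2
x_3 = 0.9062, f(x_3) = 0.787197, coefficient = 4
x_4 = 1.1250, f(x_4) = 0.902268, coefficient = 2
x_5 = 1.3438, f(x_5) = 0.974336, coefficient = 4
x_6 = 1.5625, f(x_6) = 0.999966, coefficient = 2
x_7 = 1.7812, f(x_7) = 0.977936, coefficient = 4
x_8 = 2.0000, f(x_8) = 0.909297, coefficient = 1

I ≈ (0.218750/3) × 18.995341 = 1.385077
Exact value: 1.385059
Error: 0.000018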